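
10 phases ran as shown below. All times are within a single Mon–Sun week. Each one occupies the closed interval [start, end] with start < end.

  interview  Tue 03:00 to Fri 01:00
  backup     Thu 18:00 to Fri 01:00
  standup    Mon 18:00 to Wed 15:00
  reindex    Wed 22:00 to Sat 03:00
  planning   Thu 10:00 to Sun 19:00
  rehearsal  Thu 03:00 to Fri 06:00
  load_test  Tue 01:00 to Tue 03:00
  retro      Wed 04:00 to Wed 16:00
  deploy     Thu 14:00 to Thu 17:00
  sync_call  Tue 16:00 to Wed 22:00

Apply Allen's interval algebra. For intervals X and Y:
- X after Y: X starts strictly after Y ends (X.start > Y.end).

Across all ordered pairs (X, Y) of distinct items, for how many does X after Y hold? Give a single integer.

Checking all 90 ordered pairs for relation 'after'; matching pairs in alphabetical order:
(backup, deploy): backup after deploy ✓
(backup, load_test): backup after load_test ✓
(backup, retro): backup after retro ✓
(backup, standup): backup after standup ✓
(backup, sync_call): backup after sync_call ✓
(deploy, load_test): deploy after load_test ✓
(deploy, retro): deploy after retro ✓
(deploy, standup): deploy after standup ✓
(deploy, sync_call): deploy after sync_call ✓
(planning, load_test): planning after load_test ✓
(planning, retro): planning after retro ✓
(planning, standup): planning after standup ✓
(planning, sync_call): planning after sync_call ✓
(rehearsal, load_test): rehearsal after load_test ✓
(rehearsal, retro): rehearsal after retro ✓
(rehearsal, standup): rehearsal after standup ✓
(rehearsal, sync_call): rehearsal after sync_call ✓
(reindex, load_test): reindex after load_test ✓
(reindex, retro): reindex after retro ✓
(reindex, standup): reindex after standup ✓
(retro, load_test): retro after load_test ✓
(sync_call, load_test): sync_call after load_test ✓
Count: 22.

22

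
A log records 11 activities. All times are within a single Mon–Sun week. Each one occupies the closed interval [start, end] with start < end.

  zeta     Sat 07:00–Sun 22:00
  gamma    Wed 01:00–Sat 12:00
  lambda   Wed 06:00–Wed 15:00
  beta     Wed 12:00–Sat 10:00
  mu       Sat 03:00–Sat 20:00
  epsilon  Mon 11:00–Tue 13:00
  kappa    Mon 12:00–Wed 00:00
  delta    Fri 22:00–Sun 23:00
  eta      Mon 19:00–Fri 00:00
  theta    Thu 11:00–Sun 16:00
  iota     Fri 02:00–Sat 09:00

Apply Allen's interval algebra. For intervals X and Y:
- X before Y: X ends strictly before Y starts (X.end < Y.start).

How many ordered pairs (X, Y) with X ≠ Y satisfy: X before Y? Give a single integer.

Checking all 110 ordered pairs for relation 'before'; matching pairs in alphabetical order:
(epsilon, beta): epsilon before beta ✓
(epsilon, delta): epsilon before delta ✓
(epsilon, gamma): epsilon before gamma ✓
(epsilon, iota): epsilon before iota ✓
(epsilon, lambda): epsilon before lambda ✓
(epsilon, mu): epsilon before mu ✓
(epsilon, theta): epsilon before theta ✓
(epsilon, zeta): epsilon before zeta ✓
(eta, delta): eta before delta ✓
(eta, iota): eta before iota ✓
(eta, mu): eta before mu ✓
(eta, zeta): eta before zeta ✓
(kappa, beta): kappa before beta ✓
(kappa, delta): kappa before delta ✓
(kappa, gamma): kappa before gamma ✓
(kappa, iota): kappa before iota ✓
(kappa, lambda): kappa before lambda ✓
(kappa, mu): kappa before mu ✓
(kappa, theta): kappa before theta ✓
(kappa, zeta): kappa before zeta ✓
(lambda, delta): lambda before delta ✓
(lambda, iota): lambda before iota ✓
(lambda, mu): lambda before mu ✓
(lambda, theta): lambda before theta ✓
... plus 1 further pairs not listed.
Count: 25.

25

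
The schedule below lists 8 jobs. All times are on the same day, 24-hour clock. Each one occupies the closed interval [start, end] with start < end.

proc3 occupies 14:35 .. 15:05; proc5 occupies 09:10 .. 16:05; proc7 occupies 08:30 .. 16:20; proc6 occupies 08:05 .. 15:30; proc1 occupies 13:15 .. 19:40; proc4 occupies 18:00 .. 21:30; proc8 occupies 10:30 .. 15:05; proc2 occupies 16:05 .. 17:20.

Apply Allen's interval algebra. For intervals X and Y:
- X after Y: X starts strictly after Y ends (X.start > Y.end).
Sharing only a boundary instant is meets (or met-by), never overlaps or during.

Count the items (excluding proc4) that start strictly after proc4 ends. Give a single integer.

Target proc4 = [18:00, 21:30].
proc1 [13:15, 19:40] → overlaps → no.
proc2 [16:05, 17:20] → before → no.
proc3 [14:35, 15:05] → before → no.
proc5 [09:10, 16:05] → before → no.
proc6 [08:05, 15:30] → before → no.
proc7 [08:30, 16:20] → before → no.
proc8 [10:30, 15:05] → before → no.
Total: 0.

0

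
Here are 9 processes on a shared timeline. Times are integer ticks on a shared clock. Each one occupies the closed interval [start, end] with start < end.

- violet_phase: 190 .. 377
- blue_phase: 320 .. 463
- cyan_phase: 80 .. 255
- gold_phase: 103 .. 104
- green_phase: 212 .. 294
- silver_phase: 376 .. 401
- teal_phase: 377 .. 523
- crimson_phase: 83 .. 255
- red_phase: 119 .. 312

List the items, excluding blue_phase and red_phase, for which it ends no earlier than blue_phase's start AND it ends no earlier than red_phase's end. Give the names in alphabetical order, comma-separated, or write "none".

silver_phase, teal_phase, violet_phase

Conditions: its end is no earlier than blue_phase's start (X.end >= 320) AND its end is no earlier than red_phase's end (X.end >= 312).
crimson_phase: end 255 >= 320? ✗; end 255 >= 312? ✗ → no.
cyan_phase: end 255 >= 320? ✗; end 255 >= 312? ✗ → no.
gold_phase: end 104 >= 320? ✗; end 104 >= 312? ✗ → no.
green_phase: end 294 >= 320? ✗; end 294 >= 312? ✗ → no.
silver_phase: end 401 >= 320? ✓; end 401 >= 312? ✓ → yes.
teal_phase: end 523 >= 320? ✓; end 523 >= 312? ✓ → yes.
violet_phase: end 377 >= 320? ✓; end 377 >= 312? ✓ → yes.
Result: silver_phase, teal_phase, violet_phase.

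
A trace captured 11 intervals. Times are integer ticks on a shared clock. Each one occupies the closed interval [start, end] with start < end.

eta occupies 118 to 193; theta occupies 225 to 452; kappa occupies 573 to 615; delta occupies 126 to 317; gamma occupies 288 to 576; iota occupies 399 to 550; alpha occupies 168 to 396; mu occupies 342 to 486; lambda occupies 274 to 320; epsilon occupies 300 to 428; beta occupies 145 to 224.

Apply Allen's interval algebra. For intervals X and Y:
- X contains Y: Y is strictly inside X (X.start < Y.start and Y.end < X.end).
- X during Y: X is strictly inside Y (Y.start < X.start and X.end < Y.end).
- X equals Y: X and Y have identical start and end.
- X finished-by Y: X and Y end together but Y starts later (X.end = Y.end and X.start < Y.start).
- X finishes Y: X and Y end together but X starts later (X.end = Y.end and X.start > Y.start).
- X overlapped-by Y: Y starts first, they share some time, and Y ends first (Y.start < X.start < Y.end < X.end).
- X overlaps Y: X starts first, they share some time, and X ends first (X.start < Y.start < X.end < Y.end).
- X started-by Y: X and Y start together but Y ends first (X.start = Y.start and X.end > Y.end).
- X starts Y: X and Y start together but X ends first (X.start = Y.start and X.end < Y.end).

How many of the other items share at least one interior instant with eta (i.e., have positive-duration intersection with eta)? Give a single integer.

Target eta = [118, 193].
alpha [168, 396] → overlapped-by → counts.
beta [145, 224] → overlapped-by → counts.
delta [126, 317] → overlapped-by → counts.
epsilon [300, 428] → after → no.
gamma [288, 576] → after → no.
iota [399, 550] → after → no.
kappa [573, 615] → after → no.
lambda [274, 320] → after → no.
mu [342, 486] → after → no.
theta [225, 452] → after → no.
Total: 3.

3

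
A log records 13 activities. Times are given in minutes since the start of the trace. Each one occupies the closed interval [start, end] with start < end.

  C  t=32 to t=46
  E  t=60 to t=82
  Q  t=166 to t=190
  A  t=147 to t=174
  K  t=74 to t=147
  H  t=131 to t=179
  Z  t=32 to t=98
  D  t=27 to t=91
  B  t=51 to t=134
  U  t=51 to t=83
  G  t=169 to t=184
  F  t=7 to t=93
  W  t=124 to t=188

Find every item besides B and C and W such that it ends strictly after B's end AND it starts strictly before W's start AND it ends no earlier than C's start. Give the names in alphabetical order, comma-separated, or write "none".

Conditions: its end is strictly after B's end (X.end > t=134) AND its start is strictly before W's start (X.start < t=124) AND its end is no earlier than C's start (X.end >= t=32).
A: end t=174 > t=134? ✓; start t=147 < t=124? ✗; end t=174 >= t=32? ✓ → no.
D: end t=91 > t=134? ✗; start t=27 < t=124? ✓; end t=91 >= t=32? ✓ → no.
E: end t=82 > t=134? ✗; start t=60 < t=124? ✓; end t=82 >= t=32? ✓ → no.
F: end t=93 > t=134? ✗; start t=7 < t=124? ✓; end t=93 >= t=32? ✓ → no.
G: end t=184 > t=134? ✓; start t=169 < t=124? ✗; end t=184 >= t=32? ✓ → no.
H: end t=179 > t=134? ✓; start t=131 < t=124? ✗; end t=179 >= t=32? ✓ → no.
K: end t=147 > t=134? ✓; start t=74 < t=124? ✓; end t=147 >= t=32? ✓ → yes.
Q: end t=190 > t=134? ✓; start t=166 < t=124? ✗; end t=190 >= t=32? ✓ → no.
U: end t=83 > t=134? ✗; start t=51 < t=124? ✓; end t=83 >= t=32? ✓ → no.
Z: end t=98 > t=134? ✗; start t=32 < t=124? ✓; end t=98 >= t=32? ✓ → no.
Result: K.

K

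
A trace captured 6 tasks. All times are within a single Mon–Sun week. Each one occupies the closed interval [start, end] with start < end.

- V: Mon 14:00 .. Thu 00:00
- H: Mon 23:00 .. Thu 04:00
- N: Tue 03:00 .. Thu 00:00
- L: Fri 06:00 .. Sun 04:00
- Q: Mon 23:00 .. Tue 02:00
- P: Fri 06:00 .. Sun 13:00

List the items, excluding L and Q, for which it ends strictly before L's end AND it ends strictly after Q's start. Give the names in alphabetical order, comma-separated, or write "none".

Conditions: its end is strictly before L's end (X.end < Sun 04:00) AND its end is strictly after Q's start (X.end > Mon 23:00).
H: end Thu 04:00 < Sun 04:00? ✓; end Thu 04:00 > Mon 23:00? ✓ → yes.
N: end Thu 00:00 < Sun 04:00? ✓; end Thu 00:00 > Mon 23:00? ✓ → yes.
P: end Sun 13:00 < Sun 04:00? ✗; end Sun 13:00 > Mon 23:00? ✓ → no.
V: end Thu 00:00 < Sun 04:00? ✓; end Thu 00:00 > Mon 23:00? ✓ → yes.
Result: H, N, V.

H, N, V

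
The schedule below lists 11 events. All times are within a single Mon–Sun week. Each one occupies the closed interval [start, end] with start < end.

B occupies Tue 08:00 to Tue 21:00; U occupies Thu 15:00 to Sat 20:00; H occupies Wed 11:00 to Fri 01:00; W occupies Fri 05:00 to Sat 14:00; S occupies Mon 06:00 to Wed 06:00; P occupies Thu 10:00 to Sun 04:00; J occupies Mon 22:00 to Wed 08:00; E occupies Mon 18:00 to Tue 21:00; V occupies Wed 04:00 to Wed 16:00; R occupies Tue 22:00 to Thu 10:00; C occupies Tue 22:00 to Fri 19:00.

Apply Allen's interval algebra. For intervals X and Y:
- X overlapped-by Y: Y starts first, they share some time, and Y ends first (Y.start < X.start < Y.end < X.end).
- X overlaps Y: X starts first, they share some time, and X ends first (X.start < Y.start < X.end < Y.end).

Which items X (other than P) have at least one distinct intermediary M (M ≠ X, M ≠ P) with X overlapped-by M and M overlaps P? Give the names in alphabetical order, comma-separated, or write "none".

Target P = [Thu 10:00, Sun 04:00].
Intermediaries M with M overlaps P: C, H.
Via C — items with X overlapped-by C: U, W.
Via H — items with X overlapped-by H: U.
Union: U, W.

U, W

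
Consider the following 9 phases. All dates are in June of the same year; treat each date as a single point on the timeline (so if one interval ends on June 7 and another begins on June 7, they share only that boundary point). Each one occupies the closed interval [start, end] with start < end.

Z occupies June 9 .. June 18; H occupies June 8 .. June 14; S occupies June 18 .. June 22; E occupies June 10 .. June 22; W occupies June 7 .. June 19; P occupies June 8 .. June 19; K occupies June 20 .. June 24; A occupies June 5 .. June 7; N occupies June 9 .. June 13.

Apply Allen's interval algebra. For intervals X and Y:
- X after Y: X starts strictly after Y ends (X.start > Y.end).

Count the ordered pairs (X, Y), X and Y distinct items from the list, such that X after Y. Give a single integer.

Checking all 72 ordered pairs for relation 'after'; matching pairs in alphabetical order:
(E, A): E after A ✓
(H, A): H after A ✓
(K, A): K after A ✓
(K, H): K after H ✓
(K, N): K after N ✓
(K, P): K after P ✓
(K, W): K after W ✓
(K, Z): K after Z ✓
(N, A): N after A ✓
(P, A): P after A ✓
(S, A): S after A ✓
(S, H): S after H ✓
(S, N): S after N ✓
(Z, A): Z after A ✓
Count: 14.

14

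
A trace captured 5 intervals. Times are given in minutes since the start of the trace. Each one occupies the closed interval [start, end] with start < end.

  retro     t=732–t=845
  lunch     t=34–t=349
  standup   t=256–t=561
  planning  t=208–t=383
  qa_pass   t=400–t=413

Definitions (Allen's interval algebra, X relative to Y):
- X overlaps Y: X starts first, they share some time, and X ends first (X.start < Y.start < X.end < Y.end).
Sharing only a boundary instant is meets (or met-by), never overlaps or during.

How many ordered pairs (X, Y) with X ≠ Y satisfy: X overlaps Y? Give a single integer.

3

Checking all 20 ordered pairs for relation 'overlaps'; matching pairs in alphabetical order:
(lunch, planning): lunch overlaps planning ✓
(lunch, standup): lunch overlaps standup ✓
(planning, standup): planning overlaps standup ✓
Count: 3.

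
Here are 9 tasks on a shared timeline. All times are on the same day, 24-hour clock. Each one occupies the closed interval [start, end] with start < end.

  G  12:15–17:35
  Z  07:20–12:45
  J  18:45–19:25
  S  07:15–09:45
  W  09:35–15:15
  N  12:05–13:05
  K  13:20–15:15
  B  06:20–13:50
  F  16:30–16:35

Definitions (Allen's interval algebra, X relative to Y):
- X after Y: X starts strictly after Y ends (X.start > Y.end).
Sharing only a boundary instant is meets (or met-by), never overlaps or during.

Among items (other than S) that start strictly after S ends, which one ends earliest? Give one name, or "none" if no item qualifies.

Target S = [07:15, 09:45].
B [06:20, 13:50] → contains → excluded.
F [16:30, 16:35] → after → candidate.
G [12:15, 17:35] → after → candidate.
J [18:45, 19:25] → after → candidate.
K [13:20, 15:15] → after → candidate.
N [12:05, 13:05] → after → candidate.
W [09:35, 15:15] → overlapped-by → excluded.
Z [07:20, 12:45] → overlapped-by → excluded.
Among candidates, earliest end is 13:05 → N.

N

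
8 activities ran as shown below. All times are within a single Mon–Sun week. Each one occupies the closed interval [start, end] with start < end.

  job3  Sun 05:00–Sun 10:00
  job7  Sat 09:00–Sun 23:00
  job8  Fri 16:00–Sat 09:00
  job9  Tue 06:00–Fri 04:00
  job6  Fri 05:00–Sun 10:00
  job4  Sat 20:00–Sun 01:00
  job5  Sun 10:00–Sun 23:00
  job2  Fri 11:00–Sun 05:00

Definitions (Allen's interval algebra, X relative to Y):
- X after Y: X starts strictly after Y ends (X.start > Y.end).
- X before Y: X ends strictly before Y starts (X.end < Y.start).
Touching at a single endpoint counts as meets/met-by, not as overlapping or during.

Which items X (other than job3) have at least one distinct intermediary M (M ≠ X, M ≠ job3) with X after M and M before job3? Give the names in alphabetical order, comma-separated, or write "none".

Target job3 = [Sun 05:00, Sun 10:00].
Intermediaries M with M before job3: job4, job8, job9.
Via job4 — items with X after job4: job5.
Via job8 — items with X after job8: job4, job5.
Via job9 — items with X after job9: job2, job4, job5, job6, job7, job8.
Union: job2, job4, job5, job6, job7, job8.

job2, job4, job5, job6, job7, job8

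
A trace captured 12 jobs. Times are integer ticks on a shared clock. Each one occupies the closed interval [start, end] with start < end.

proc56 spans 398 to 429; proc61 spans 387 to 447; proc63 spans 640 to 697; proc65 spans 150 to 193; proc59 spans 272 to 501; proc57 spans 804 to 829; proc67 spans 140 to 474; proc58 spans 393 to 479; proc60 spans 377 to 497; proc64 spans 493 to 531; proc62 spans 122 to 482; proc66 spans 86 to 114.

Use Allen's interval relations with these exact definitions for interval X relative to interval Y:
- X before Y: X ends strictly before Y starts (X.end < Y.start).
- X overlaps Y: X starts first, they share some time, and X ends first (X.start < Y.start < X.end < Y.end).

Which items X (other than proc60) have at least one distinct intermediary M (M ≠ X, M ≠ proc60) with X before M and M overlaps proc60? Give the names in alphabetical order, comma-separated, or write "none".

Target proc60 = [377, 497].
Intermediaries M with M overlaps proc60: proc62, proc67.
Via proc62 — items with X before proc62: proc66.
Via proc67 — items with X before proc67: proc66.
Union: proc66.

proc66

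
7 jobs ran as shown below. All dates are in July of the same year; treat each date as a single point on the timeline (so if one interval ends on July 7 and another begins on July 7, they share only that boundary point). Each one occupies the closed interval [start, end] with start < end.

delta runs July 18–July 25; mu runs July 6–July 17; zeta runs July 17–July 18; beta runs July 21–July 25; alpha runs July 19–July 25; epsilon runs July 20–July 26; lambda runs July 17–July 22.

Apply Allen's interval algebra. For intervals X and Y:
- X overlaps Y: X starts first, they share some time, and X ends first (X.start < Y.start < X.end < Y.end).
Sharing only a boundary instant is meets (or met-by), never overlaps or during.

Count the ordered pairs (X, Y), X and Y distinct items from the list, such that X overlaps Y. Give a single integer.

Checking all 42 ordered pairs for relation 'overlaps'; matching pairs in alphabetical order:
(alpha, epsilon): alpha overlaps epsilon ✓
(delta, epsilon): delta overlaps epsilon ✓
(lambda, alpha): lambda overlaps alpha ✓
(lambda, beta): lambda overlaps beta ✓
(lambda, delta): lambda overlaps delta ✓
(lambda, epsilon): lambda overlaps epsilon ✓
Count: 6.

6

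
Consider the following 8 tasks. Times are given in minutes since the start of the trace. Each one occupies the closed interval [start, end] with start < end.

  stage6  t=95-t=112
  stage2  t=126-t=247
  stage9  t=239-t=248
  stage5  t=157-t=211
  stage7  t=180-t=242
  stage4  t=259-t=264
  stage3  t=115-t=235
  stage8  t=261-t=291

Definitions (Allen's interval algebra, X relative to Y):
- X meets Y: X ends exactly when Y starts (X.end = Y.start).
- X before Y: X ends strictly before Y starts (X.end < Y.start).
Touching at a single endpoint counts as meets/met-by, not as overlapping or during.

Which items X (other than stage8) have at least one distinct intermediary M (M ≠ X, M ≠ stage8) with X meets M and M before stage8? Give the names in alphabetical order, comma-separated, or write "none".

Target stage8 = [t=261, t=291].
Intermediaries M with M before stage8: stage2, stage3, stage5, stage6, stage7, stage9.
Via stage2 — items with X meets stage2: none.
Via stage3 — items with X meets stage3: none.
Via stage5 — items with X meets stage5: none.
Via stage6 — items with X meets stage6: none.
Via stage7 — items with X meets stage7: none.
Via stage9 — items with X meets stage9: none.
Union: none.

none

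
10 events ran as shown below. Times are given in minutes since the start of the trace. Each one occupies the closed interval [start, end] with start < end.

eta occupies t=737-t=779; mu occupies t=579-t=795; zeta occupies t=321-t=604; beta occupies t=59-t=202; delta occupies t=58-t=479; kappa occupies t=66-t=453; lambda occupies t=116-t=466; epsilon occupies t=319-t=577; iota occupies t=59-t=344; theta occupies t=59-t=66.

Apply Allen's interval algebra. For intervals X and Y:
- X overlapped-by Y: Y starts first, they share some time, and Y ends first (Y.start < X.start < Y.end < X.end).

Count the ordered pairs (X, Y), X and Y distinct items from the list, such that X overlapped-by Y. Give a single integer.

Checking all 90 ordered pairs for relation 'overlapped-by'; matching pairs in alphabetical order:
(epsilon, delta): epsilon overlapped-by delta ✓
(epsilon, iota): epsilon overlapped-by iota ✓
(epsilon, kappa): epsilon overlapped-by kappa ✓
(epsilon, lambda): epsilon overlapped-by lambda ✓
(kappa, beta): kappa overlapped-by beta ✓
(kappa, iota): kappa overlapped-by iota ✓
(lambda, beta): lambda overlapped-by beta ✓
(lambda, iota): lambda overlapped-by iota ✓
(lambda, kappa): lambda overlapped-by kappa ✓
(mu, zeta): mu overlapped-by zeta ✓
(zeta, delta): zeta overlapped-by delta ✓
(zeta, epsilon): zeta overlapped-by epsilon ✓
(zeta, iota): zeta overlapped-by iota ✓
(zeta, kappa): zeta overlapped-by kappa ✓
(zeta, lambda): zeta overlapped-by lambda ✓
Count: 15.

15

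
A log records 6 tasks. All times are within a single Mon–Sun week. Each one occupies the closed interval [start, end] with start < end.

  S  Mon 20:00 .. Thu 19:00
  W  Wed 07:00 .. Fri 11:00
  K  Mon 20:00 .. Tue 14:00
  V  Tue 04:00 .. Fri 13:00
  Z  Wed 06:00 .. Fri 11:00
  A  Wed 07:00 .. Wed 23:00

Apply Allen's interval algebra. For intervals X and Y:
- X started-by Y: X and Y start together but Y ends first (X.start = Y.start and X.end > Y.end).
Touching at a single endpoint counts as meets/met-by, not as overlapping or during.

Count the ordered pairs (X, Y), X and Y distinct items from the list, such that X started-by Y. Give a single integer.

Checking all 30 ordered pairs for relation 'started-by'; matching pairs in alphabetical order:
(S, K): S started-by K ✓
(W, A): W started-by A ✓
Count: 2.

2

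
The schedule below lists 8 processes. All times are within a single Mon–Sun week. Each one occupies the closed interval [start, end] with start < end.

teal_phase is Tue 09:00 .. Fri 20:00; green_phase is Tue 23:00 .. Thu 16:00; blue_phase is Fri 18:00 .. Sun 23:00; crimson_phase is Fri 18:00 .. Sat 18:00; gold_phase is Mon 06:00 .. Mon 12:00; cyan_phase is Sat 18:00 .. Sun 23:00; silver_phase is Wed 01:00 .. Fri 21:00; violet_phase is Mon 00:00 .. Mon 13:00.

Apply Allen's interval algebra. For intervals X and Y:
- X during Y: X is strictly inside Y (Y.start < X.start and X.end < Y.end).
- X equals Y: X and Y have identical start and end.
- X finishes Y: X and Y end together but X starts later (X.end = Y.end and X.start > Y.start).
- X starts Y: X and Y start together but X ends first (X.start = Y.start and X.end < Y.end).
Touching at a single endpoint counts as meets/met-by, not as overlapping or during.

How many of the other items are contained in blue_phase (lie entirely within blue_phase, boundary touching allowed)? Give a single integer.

Target blue_phase = [Fri 18:00, Sun 23:00].
crimson_phase [Fri 18:00, Sat 18:00] → starts → counts.
cyan_phase [Sat 18:00, Sun 23:00] → finishes → counts.
gold_phase [Mon 06:00, Mon 12:00] → before → no.
green_phase [Tue 23:00, Thu 16:00] → before → no.
silver_phase [Wed 01:00, Fri 21:00] → overlaps → no.
teal_phase [Tue 09:00, Fri 20:00] → overlaps → no.
violet_phase [Mon 00:00, Mon 13:00] → before → no.
Total: 2.

2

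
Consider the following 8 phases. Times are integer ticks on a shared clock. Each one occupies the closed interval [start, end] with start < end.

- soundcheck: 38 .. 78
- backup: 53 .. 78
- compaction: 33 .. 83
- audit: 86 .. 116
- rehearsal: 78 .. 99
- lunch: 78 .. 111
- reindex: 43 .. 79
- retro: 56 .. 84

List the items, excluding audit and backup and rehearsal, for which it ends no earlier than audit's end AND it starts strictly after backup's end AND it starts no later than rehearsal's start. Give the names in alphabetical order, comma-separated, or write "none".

Conditions: its end is no earlier than audit's end (X.end >= 116) AND its start is strictly after backup's end (X.start > 78) AND its start is no later than rehearsal's start (X.start <= 78).
compaction: end 83 >= 116? ✗; start 33 > 78? ✗; start 33 <= 78? ✓ → no.
lunch: end 111 >= 116? ✗; start 78 > 78? ✗; start 78 <= 78? ✓ → no.
reindex: end 79 >= 116? ✗; start 43 > 78? ✗; start 43 <= 78? ✓ → no.
retro: end 84 >= 116? ✗; start 56 > 78? ✗; start 56 <= 78? ✓ → no.
soundcheck: end 78 >= 116? ✗; start 38 > 78? ✗; start 38 <= 78? ✓ → no.
Result: none.

none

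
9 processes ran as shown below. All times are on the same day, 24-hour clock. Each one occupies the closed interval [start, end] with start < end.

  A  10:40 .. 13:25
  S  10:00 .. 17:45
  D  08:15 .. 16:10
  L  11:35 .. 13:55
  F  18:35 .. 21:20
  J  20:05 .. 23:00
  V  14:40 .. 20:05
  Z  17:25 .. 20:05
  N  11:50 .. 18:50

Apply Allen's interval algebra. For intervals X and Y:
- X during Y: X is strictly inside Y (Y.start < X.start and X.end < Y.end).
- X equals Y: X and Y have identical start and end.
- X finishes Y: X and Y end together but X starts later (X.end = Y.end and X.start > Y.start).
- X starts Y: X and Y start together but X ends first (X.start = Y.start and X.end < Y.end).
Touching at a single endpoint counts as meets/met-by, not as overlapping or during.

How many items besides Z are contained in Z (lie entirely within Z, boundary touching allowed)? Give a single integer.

Target Z = [17:25, 20:05].
A [10:40, 13:25] → before → no.
D [08:15, 16:10] → before → no.
F [18:35, 21:20] → overlapped-by → no.
J [20:05, 23:00] → met-by → no.
L [11:35, 13:55] → before → no.
N [11:50, 18:50] → overlaps → no.
S [10:00, 17:45] → overlaps → no.
V [14:40, 20:05] → finished-by → no.
Total: 0.

0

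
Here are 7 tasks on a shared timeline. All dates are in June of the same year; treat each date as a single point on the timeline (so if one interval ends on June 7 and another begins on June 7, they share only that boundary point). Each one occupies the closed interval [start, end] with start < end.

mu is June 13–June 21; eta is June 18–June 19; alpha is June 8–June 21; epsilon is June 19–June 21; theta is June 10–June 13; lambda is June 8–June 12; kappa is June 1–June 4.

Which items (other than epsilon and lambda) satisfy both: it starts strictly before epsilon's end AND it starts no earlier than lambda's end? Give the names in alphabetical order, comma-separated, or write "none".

eta, mu

Conditions: its start is strictly before epsilon's end (X.start < June 21) AND its start is no earlier than lambda's end (X.start >= June 12).
alpha: start June 8 < June 21? ✓; start June 8 >= June 12? ✗ → no.
eta: start June 18 < June 21? ✓; start June 18 >= June 12? ✓ → yes.
kappa: start June 1 < June 21? ✓; start June 1 >= June 12? ✗ → no.
mu: start June 13 < June 21? ✓; start June 13 >= June 12? ✓ → yes.
theta: start June 10 < June 21? ✓; start June 10 >= June 12? ✗ → no.
Result: eta, mu.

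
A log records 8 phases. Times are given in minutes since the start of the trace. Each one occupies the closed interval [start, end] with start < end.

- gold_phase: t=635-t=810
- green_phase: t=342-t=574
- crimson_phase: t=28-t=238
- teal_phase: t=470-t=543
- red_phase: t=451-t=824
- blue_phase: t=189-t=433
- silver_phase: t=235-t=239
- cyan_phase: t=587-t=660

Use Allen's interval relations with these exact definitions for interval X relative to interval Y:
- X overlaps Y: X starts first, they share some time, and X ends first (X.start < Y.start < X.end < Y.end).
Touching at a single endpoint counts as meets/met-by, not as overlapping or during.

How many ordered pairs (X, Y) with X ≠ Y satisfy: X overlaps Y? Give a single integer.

Checking all 56 ordered pairs for relation 'overlaps'; matching pairs in alphabetical order:
(blue_phase, green_phase): blue_phase overlaps green_phase ✓
(crimson_phase, blue_phase): crimson_phase overlaps blue_phase ✓
(crimson_phase, silver_phase): crimson_phase overlaps silver_phase ✓
(cyan_phase, gold_phase): cyan_phase overlaps gold_phase ✓
(green_phase, red_phase): green_phase overlaps red_phase ✓
Count: 5.

5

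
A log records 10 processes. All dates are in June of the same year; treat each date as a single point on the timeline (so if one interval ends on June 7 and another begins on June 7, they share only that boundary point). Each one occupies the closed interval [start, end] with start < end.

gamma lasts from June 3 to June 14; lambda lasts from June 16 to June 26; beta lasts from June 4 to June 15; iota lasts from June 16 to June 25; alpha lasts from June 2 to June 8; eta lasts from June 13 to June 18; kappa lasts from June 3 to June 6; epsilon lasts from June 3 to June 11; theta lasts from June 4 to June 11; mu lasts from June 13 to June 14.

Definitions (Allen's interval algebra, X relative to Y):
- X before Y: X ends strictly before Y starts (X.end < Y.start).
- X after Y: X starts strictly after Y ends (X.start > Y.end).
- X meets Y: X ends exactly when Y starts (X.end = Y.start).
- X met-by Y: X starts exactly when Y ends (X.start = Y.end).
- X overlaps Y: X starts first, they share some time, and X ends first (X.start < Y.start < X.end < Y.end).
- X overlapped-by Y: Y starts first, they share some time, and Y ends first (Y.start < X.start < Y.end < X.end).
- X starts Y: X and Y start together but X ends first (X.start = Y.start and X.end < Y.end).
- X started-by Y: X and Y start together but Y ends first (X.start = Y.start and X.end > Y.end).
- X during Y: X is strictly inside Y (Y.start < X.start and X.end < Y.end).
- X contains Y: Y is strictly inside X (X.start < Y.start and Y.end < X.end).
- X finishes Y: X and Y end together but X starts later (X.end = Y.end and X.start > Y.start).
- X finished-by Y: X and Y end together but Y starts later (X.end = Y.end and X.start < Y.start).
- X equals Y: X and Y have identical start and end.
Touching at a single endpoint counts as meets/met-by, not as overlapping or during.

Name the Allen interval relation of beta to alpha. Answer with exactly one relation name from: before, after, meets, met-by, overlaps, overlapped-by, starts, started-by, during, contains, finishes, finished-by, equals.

overlapped-by

beta = [June 4, June 15]; alpha = [June 2, June 8].
Compare endpoints: beta.start > alpha.start, beta.start < alpha.end, beta.end > alpha.start, beta.end > alpha.end.
That pattern is 'overlapped-by'.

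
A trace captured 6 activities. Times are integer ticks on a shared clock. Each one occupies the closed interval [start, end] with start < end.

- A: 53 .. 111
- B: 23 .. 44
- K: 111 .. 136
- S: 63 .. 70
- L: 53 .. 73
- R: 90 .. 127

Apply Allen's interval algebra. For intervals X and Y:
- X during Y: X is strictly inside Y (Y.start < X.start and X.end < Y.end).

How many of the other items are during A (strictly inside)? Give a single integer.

Target A = [53, 111].
B [23, 44] → before → no.
K [111, 136] → met-by → no.
L [53, 73] → starts → no.
R [90, 127] → overlapped-by → no.
S [63, 70] → during → counts.
Total: 1.

1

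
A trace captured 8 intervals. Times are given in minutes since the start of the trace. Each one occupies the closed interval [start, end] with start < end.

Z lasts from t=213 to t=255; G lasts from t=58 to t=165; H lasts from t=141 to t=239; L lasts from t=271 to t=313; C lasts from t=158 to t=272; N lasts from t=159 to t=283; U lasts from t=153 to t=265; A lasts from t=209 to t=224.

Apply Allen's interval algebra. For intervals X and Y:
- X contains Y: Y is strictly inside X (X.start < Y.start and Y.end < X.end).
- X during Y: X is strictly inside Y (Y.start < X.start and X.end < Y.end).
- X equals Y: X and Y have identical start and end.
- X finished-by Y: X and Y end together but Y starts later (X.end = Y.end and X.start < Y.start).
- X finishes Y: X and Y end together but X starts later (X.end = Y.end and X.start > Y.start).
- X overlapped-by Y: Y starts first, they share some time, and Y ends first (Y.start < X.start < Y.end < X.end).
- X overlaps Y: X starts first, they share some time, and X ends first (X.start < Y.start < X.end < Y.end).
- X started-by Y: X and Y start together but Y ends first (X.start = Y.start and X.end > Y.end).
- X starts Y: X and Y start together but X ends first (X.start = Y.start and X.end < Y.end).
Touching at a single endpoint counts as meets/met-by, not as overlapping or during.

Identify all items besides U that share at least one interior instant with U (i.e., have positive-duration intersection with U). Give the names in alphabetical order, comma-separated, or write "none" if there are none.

Target U = [t=153, t=265].
A [t=209, t=224] → during → yes.
C [t=158, t=272] → overlapped-by → yes.
G [t=58, t=165] → overlaps → yes.
H [t=141, t=239] → overlaps → yes.
L [t=271, t=313] → after → no.
N [t=159, t=283] → overlapped-by → yes.
Z [t=213, t=255] → during → yes.
Result: A, C, G, H, N, Z.

A, C, G, H, N, Z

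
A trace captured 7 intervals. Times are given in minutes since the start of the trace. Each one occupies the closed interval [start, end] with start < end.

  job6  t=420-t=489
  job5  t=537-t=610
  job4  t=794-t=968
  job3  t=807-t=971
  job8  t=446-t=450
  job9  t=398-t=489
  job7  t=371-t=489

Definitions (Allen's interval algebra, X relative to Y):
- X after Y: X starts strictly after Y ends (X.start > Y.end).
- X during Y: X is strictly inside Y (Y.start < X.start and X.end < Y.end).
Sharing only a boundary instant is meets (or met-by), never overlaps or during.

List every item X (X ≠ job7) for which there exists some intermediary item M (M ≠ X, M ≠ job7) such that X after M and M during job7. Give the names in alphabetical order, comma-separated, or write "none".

Target job7 = [t=371, t=489].
Intermediaries M with M during job7: job8.
Via job8 — items with X after job8: job3, job4, job5.
Union: job3, job4, job5.

job3, job4, job5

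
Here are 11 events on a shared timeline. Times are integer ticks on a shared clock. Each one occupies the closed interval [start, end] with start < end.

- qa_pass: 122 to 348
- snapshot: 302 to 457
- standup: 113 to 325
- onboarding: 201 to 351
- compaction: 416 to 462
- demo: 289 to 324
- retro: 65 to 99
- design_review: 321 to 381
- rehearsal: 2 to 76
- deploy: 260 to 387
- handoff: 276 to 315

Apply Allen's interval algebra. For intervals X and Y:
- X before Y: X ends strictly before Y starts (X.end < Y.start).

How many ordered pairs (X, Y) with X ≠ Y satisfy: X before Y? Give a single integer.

Checking all 110 ordered pairs for relation 'before'; matching pairs in alphabetical order:
(demo, compaction): demo before compaction ✓
(deploy, compaction): deploy before compaction ✓
(design_review, compaction): design_review before compaction ✓
(handoff, compaction): handoff before compaction ✓
(handoff, design_review): handoff before design_review ✓
(onboarding, compaction): onboarding before compaction ✓
(qa_pass, compaction): qa_pass before compaction ✓
(rehearsal, compaction): rehearsal before compaction ✓
(rehearsal, demo): rehearsal before demo ✓
(rehearsal, deploy): rehearsal before deploy ✓
(rehearsal, design_review): rehearsal before design_review ✓
(rehearsal, handoff): rehearsal before handoff ✓
(rehearsal, onboarding): rehearsal before onboarding ✓
(rehearsal, qa_pass): rehearsal before qa_pass ✓
(rehearsal, snapshot): rehearsal before snapshot ✓
(rehearsal, standup): rehearsal before standup ✓
(retro, compaction): retro before compaction ✓
(retro, demo): retro before demo ✓
(retro, deploy): retro before deploy ✓
(retro, design_review): retro before design_review ✓
(retro, handoff): retro before handoff ✓
(retro, onboarding): retro before onboarding ✓
(retro, qa_pass): retro before qa_pass ✓
(retro, snapshot): retro before snapshot ✓
... plus 2 further pairs not listed.
Count: 26.

26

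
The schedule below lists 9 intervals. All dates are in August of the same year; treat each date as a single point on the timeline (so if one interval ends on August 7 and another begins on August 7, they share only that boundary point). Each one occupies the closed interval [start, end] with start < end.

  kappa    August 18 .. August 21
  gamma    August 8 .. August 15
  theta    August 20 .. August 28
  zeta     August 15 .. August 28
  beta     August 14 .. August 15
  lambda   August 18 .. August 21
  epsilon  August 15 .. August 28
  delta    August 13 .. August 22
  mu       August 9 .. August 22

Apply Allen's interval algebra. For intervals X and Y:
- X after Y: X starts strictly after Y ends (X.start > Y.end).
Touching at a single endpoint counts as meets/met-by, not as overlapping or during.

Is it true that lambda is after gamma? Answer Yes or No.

lambda = [August 18, August 21], gamma = [August 8, August 15].
Actual relation of lambda to gamma: after.
Asked whether 'after' holds → Yes.

Yes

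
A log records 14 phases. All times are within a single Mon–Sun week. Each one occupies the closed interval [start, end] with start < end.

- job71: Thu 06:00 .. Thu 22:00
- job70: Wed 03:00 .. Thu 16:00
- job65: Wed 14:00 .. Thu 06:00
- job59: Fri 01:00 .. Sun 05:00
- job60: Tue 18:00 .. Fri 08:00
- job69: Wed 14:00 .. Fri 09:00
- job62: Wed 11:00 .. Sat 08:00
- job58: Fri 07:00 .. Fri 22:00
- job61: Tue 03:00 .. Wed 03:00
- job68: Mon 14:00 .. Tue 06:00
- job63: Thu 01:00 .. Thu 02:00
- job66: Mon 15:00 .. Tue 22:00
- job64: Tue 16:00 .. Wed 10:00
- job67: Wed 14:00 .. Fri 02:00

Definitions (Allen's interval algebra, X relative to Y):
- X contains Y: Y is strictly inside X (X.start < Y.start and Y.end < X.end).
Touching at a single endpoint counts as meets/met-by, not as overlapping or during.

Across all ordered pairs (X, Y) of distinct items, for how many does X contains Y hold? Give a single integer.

19

Checking all 182 ordered pairs for relation 'contains'; matching pairs in alphabetical order:
(job59, job58): job59 contains job58 ✓
(job60, job63): job60 contains job63 ✓
(job60, job65): job60 contains job65 ✓
(job60, job67): job60 contains job67 ✓
(job60, job70): job60 contains job70 ✓
(job60, job71): job60 contains job71 ✓
(job62, job58): job62 contains job58 ✓
(job62, job63): job62 contains job63 ✓
(job62, job65): job62 contains job65 ✓
(job62, job67): job62 contains job67 ✓
(job62, job69): job62 contains job69 ✓
(job62, job71): job62 contains job71 ✓
(job65, job63): job65 contains job63 ✓
(job67, job63): job67 contains job63 ✓
(job67, job71): job67 contains job71 ✓
(job69, job63): job69 contains job63 ✓
(job69, job71): job69 contains job71 ✓
(job70, job63): job70 contains job63 ✓
(job70, job65): job70 contains job65 ✓
Count: 19.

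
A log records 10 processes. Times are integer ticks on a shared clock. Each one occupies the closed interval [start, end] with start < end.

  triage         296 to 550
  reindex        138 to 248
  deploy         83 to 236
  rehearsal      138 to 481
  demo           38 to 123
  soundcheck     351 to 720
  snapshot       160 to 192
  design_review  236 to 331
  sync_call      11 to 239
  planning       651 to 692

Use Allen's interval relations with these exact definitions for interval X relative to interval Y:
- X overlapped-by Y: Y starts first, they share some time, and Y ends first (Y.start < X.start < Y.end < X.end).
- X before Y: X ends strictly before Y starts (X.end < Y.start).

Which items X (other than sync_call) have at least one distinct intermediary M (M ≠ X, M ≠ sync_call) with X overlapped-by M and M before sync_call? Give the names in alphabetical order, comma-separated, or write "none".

Target sync_call = [11, 239].
Intermediaries M with M before sync_call: none.
Union: none.

none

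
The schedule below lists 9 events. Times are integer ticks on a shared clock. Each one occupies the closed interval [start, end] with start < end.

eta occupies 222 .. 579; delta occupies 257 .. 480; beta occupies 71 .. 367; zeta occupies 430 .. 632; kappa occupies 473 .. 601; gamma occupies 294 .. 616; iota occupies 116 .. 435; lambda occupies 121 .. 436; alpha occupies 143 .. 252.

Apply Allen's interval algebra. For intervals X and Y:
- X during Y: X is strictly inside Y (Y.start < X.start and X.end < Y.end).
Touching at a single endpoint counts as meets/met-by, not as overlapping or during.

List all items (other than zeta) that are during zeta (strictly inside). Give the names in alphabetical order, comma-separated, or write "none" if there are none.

Target zeta = [430, 632].
alpha [143, 252] → before → no.
beta [71, 367] → before → no.
delta [257, 480] → overlaps → no.
eta [222, 579] → overlaps → no.
gamma [294, 616] → overlaps → no.
iota [116, 435] → overlaps → no.
kappa [473, 601] → during → yes.
lambda [121, 436] → overlaps → no.
Result: kappa.

kappa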